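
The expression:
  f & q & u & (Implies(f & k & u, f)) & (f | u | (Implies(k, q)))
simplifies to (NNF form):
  f & q & u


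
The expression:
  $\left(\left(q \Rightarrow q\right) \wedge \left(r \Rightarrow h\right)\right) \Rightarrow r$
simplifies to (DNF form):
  $r$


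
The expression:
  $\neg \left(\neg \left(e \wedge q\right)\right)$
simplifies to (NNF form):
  $e \wedge q$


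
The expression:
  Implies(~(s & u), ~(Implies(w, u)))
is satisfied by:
  {s: True, w: True, u: False}
  {w: True, u: False, s: False}
  {u: True, s: True, w: True}
  {u: True, s: True, w: False}


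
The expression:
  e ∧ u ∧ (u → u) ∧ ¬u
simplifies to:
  False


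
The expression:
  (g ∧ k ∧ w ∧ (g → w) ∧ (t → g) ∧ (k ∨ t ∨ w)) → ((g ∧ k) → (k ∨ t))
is always true.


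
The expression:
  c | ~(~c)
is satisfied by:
  {c: True}


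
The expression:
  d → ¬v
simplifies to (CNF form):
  ¬d ∨ ¬v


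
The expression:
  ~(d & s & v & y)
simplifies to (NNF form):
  ~d | ~s | ~v | ~y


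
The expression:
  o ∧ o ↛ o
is never true.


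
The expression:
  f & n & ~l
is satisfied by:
  {f: True, n: True, l: False}


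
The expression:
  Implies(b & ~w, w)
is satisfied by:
  {w: True, b: False}
  {b: False, w: False}
  {b: True, w: True}


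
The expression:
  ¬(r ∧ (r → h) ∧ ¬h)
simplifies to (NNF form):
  True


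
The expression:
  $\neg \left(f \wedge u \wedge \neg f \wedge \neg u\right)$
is always true.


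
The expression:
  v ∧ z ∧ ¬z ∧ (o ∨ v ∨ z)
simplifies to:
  False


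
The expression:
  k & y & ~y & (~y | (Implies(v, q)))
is never true.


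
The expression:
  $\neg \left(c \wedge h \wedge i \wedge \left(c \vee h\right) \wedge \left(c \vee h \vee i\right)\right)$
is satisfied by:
  {h: False, c: False, i: False}
  {i: True, h: False, c: False}
  {c: True, h: False, i: False}
  {i: True, c: True, h: False}
  {h: True, i: False, c: False}
  {i: True, h: True, c: False}
  {c: True, h: True, i: False}


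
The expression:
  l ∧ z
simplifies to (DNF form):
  l ∧ z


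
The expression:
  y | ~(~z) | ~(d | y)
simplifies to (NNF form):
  y | z | ~d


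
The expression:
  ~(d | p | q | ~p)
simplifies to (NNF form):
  False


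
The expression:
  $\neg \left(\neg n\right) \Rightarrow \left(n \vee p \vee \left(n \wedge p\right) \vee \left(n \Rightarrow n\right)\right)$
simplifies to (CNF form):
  $\text{True}$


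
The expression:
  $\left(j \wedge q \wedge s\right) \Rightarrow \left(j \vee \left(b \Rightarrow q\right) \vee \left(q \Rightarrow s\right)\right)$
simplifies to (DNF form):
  $\text{True}$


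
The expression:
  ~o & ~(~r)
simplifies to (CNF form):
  r & ~o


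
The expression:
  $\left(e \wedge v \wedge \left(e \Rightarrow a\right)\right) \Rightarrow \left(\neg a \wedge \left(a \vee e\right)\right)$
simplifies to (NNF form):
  $\neg a \vee \neg e \vee \neg v$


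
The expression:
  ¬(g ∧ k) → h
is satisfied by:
  {k: True, h: True, g: True}
  {k: True, h: True, g: False}
  {h: True, g: True, k: False}
  {h: True, g: False, k: False}
  {k: True, g: True, h: False}


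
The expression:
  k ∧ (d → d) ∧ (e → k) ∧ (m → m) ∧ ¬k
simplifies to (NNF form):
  False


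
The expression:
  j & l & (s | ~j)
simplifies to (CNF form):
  j & l & s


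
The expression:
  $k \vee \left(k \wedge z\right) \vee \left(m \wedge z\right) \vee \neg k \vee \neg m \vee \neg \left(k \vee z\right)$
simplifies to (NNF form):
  $\text{True}$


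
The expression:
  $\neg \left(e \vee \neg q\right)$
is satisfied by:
  {q: True, e: False}


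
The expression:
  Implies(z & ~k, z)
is always true.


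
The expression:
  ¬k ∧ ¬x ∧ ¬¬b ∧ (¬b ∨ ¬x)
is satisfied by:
  {b: True, x: False, k: False}


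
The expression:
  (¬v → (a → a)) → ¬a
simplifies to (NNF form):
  ¬a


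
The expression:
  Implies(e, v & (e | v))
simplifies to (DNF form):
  v | ~e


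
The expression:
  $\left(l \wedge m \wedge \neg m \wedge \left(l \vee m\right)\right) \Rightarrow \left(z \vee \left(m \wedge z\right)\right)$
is always true.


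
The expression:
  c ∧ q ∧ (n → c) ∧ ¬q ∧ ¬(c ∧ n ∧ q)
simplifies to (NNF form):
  False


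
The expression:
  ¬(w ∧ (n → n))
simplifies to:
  ¬w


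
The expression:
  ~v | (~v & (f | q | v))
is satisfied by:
  {v: False}


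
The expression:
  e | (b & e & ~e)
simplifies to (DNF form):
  e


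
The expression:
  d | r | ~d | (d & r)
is always true.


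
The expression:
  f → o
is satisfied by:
  {o: True, f: False}
  {f: False, o: False}
  {f: True, o: True}


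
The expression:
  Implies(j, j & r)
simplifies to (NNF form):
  r | ~j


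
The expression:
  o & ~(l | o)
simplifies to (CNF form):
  False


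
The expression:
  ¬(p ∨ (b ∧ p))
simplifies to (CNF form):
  ¬p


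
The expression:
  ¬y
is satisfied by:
  {y: False}


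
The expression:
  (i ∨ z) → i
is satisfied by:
  {i: True, z: False}
  {z: False, i: False}
  {z: True, i: True}


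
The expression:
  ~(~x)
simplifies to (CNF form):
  x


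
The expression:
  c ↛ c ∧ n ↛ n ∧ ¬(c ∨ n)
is never true.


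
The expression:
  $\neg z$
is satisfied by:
  {z: False}


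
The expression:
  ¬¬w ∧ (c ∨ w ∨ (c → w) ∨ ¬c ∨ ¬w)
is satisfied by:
  {w: True}


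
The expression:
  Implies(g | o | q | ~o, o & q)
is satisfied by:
  {o: True, q: True}


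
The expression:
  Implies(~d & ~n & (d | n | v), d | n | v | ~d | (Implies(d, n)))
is always true.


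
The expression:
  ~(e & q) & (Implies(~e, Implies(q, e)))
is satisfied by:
  {q: False}


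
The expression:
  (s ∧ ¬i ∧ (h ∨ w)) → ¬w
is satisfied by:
  {i: True, s: False, w: False}
  {s: False, w: False, i: False}
  {i: True, w: True, s: False}
  {w: True, s: False, i: False}
  {i: True, s: True, w: False}
  {s: True, i: False, w: False}
  {i: True, w: True, s: True}


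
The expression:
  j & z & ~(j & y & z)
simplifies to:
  j & z & ~y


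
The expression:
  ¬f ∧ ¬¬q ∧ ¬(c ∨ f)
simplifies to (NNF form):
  q ∧ ¬c ∧ ¬f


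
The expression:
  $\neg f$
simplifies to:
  $\neg f$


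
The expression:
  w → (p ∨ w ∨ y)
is always true.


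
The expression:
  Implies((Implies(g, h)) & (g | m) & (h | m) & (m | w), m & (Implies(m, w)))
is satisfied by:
  {g: False, h: False, m: False, w: False}
  {w: True, g: False, h: False, m: False}
  {h: True, w: False, g: False, m: False}
  {w: True, h: True, g: False, m: False}
  {g: True, w: False, h: False, m: False}
  {w: True, g: True, h: False, m: False}
  {h: True, g: True, w: False, m: False}
  {m: True, w: True, g: False, h: False}
  {m: True, h: True, w: True, g: False}
  {m: True, g: True, w: False, h: False}
  {m: True, w: True, g: True, h: False}
  {w: True, m: True, h: True, g: True}


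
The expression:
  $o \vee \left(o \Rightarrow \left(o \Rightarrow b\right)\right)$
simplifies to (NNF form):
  $\text{True}$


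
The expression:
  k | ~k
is always true.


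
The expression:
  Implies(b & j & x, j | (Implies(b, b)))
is always true.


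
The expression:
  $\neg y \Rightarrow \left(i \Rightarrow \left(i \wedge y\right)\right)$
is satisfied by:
  {y: True, i: False}
  {i: False, y: False}
  {i: True, y: True}


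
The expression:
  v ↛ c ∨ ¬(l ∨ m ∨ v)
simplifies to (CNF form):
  (v ∨ ¬l) ∧ (v ∨ ¬m) ∧ (¬c ∨ ¬v)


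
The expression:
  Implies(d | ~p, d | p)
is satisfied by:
  {d: True, p: True}
  {d: True, p: False}
  {p: True, d: False}


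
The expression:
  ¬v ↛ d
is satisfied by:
  {d: True, v: False}
  {v: False, d: False}
  {v: True, d: True}


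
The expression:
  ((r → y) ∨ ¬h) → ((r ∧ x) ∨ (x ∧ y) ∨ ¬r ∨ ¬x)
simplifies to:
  True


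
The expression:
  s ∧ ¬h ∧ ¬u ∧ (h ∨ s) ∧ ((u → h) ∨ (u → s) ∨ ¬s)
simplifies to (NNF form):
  s ∧ ¬h ∧ ¬u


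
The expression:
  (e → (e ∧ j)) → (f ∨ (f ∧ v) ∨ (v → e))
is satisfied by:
  {e: True, f: True, v: False}
  {e: True, f: False, v: False}
  {f: True, e: False, v: False}
  {e: False, f: False, v: False}
  {e: True, v: True, f: True}
  {e: True, v: True, f: False}
  {v: True, f: True, e: False}


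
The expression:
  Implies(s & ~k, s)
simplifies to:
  True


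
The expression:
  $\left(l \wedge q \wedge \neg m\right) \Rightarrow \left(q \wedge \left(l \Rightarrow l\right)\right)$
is always true.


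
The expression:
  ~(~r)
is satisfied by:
  {r: True}


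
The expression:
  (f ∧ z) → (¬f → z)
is always true.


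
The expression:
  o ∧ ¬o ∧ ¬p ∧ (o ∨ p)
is never true.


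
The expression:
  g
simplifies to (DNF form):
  g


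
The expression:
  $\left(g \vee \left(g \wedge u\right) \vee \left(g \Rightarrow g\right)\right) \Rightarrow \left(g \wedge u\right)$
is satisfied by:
  {u: True, g: True}


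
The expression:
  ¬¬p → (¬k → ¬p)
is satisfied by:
  {k: True, p: False}
  {p: False, k: False}
  {p: True, k: True}


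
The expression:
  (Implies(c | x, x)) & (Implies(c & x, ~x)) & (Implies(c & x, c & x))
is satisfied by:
  {c: False}


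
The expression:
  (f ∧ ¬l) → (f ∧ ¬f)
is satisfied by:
  {l: True, f: False}
  {f: False, l: False}
  {f: True, l: True}


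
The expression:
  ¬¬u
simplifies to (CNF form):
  u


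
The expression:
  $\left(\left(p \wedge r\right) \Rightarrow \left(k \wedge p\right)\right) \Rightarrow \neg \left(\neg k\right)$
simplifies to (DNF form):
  $k \vee \left(p \wedge r\right)$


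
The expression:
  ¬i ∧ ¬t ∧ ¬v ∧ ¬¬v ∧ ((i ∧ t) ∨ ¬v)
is never true.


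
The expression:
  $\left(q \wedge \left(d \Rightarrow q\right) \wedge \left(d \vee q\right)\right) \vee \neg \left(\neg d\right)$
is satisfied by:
  {d: True, q: True}
  {d: True, q: False}
  {q: True, d: False}


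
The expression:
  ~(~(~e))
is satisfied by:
  {e: False}


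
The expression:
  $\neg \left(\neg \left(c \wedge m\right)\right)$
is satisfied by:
  {c: True, m: True}


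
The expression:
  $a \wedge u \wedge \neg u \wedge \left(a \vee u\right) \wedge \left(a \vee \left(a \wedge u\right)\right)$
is never true.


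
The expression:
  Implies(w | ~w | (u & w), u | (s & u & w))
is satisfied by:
  {u: True}


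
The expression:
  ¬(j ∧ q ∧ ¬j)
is always true.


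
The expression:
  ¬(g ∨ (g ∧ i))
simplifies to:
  ¬g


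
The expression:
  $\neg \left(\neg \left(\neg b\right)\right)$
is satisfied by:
  {b: False}


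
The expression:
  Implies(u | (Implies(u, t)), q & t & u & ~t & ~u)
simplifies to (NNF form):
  False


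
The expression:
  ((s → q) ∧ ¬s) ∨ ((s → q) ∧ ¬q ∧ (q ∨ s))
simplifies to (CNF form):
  ¬s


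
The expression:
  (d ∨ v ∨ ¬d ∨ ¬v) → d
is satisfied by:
  {d: True}


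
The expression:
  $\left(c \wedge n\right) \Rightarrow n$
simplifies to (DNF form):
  $\text{True}$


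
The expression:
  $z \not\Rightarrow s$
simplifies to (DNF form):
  $z \wedge \neg s$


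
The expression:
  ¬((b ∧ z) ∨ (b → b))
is never true.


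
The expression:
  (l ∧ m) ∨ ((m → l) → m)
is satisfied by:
  {m: True}


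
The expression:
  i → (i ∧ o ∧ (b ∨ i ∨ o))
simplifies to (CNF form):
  o ∨ ¬i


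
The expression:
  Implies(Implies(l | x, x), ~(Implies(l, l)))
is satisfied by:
  {l: True, x: False}


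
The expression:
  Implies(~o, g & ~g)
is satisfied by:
  {o: True}


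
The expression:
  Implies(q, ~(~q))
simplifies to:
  True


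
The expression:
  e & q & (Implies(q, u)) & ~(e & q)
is never true.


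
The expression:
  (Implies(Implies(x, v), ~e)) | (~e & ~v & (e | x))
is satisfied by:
  {x: True, v: False, e: False}
  {v: False, e: False, x: False}
  {x: True, v: True, e: False}
  {v: True, x: False, e: False}
  {e: True, x: True, v: False}


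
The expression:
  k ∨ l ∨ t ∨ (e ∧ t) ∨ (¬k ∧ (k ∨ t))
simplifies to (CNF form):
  k ∨ l ∨ t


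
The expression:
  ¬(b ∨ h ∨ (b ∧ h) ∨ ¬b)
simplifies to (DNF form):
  False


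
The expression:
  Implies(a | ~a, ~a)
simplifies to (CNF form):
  ~a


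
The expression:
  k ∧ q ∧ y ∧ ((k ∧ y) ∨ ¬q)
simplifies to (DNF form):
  k ∧ q ∧ y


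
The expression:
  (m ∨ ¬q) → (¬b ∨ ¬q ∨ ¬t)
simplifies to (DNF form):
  ¬b ∨ ¬m ∨ ¬q ∨ ¬t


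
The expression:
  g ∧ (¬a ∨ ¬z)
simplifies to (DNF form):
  (g ∧ ¬a) ∨ (g ∧ ¬z)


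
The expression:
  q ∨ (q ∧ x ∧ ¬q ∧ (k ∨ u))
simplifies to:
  q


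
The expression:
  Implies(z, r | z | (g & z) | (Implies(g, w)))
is always true.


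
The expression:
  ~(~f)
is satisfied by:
  {f: True}


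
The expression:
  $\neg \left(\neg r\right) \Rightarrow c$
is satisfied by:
  {c: True, r: False}
  {r: False, c: False}
  {r: True, c: True}


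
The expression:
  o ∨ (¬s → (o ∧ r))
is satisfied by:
  {o: True, s: True}
  {o: True, s: False}
  {s: True, o: False}


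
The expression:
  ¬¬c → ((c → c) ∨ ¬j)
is always true.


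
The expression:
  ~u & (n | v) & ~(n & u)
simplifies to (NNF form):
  ~u & (n | v)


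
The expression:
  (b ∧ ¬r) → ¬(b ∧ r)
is always true.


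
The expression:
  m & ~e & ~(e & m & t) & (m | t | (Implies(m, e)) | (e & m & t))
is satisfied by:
  {m: True, e: False}


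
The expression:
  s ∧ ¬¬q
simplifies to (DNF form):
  q ∧ s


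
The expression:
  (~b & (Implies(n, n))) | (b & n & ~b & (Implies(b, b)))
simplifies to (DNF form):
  ~b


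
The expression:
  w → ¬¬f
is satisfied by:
  {f: True, w: False}
  {w: False, f: False}
  {w: True, f: True}


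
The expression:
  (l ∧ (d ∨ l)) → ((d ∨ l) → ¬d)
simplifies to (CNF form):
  ¬d ∨ ¬l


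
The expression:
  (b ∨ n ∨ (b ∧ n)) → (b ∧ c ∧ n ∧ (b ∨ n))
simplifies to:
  (b ∨ ¬n) ∧ (c ∨ ¬n) ∧ (n ∨ ¬b)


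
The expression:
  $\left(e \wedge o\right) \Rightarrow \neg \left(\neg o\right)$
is always true.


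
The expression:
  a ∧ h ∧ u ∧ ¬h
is never true.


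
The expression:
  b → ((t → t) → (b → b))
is always true.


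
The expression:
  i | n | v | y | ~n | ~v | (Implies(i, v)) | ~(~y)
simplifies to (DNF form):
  True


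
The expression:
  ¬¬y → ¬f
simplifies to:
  ¬f ∨ ¬y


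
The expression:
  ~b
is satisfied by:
  {b: False}


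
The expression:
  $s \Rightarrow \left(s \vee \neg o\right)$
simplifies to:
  $\text{True}$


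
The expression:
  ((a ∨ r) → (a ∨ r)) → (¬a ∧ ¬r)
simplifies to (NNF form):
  ¬a ∧ ¬r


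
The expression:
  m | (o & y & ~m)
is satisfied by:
  {o: True, m: True, y: True}
  {o: True, m: True, y: False}
  {m: True, y: True, o: False}
  {m: True, y: False, o: False}
  {o: True, y: True, m: False}


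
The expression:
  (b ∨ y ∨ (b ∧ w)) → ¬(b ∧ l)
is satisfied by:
  {l: False, b: False}
  {b: True, l: False}
  {l: True, b: False}


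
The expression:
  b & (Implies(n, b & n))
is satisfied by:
  {b: True}


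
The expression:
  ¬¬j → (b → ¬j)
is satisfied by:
  {b: False, j: False}
  {j: True, b: False}
  {b: True, j: False}


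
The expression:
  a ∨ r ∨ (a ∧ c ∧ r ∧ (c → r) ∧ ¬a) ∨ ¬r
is always true.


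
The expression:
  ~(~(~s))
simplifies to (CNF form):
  ~s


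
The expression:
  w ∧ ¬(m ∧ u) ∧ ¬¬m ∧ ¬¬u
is never true.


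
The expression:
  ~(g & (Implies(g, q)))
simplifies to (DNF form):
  ~g | ~q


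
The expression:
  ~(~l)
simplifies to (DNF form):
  l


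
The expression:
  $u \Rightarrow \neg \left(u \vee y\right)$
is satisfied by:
  {u: False}


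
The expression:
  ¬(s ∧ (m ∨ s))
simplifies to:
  ¬s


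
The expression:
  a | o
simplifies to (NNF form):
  a | o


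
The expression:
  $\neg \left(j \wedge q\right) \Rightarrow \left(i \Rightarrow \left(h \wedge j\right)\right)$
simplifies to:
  $\left(h \wedge j\right) \vee \left(j \wedge q\right) \vee \neg i$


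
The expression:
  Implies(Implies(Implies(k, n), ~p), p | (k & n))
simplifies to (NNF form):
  p | (k & n)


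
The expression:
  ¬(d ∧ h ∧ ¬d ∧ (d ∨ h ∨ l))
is always true.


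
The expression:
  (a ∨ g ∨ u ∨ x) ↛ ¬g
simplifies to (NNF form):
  g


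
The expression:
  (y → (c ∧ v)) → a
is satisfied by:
  {a: True, y: True, c: False, v: False}
  {a: True, y: True, v: True, c: False}
  {a: True, y: True, c: True, v: False}
  {a: True, y: True, v: True, c: True}
  {a: True, c: False, v: False, y: False}
  {a: True, v: True, c: False, y: False}
  {a: True, c: True, v: False, y: False}
  {a: True, v: True, c: True, y: False}
  {y: True, c: False, v: False, a: False}
  {v: True, y: True, c: False, a: False}
  {y: True, c: True, v: False, a: False}


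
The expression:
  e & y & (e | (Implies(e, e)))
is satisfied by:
  {e: True, y: True}


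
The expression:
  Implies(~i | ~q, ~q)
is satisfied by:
  {i: True, q: False}
  {q: False, i: False}
  {q: True, i: True}


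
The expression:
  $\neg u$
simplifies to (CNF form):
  $\neg u$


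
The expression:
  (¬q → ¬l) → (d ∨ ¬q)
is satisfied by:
  {d: True, q: False}
  {q: False, d: False}
  {q: True, d: True}


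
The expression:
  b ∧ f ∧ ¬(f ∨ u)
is never true.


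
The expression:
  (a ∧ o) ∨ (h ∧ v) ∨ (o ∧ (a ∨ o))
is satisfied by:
  {o: True, v: True, h: True}
  {o: True, v: True, h: False}
  {o: True, h: True, v: False}
  {o: True, h: False, v: False}
  {v: True, h: True, o: False}


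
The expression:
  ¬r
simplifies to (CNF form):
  ¬r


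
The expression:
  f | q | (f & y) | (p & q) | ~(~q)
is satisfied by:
  {q: True, f: True}
  {q: True, f: False}
  {f: True, q: False}


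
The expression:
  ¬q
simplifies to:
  ¬q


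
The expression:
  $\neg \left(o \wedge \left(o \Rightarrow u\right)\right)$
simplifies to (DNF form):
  $\neg o \vee \neg u$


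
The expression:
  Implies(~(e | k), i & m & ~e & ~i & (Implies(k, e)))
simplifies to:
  e | k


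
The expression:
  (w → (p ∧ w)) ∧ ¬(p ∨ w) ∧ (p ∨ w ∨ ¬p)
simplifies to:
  ¬p ∧ ¬w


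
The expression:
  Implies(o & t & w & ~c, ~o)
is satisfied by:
  {c: True, w: False, t: False, o: False}
  {c: False, w: False, t: False, o: False}
  {o: True, c: True, w: False, t: False}
  {o: True, c: False, w: False, t: False}
  {c: True, t: True, o: False, w: False}
  {t: True, o: False, w: False, c: False}
  {o: True, t: True, c: True, w: False}
  {o: True, t: True, c: False, w: False}
  {c: True, w: True, o: False, t: False}
  {w: True, o: False, t: False, c: False}
  {c: True, o: True, w: True, t: False}
  {o: True, w: True, c: False, t: False}
  {c: True, t: True, w: True, o: False}
  {t: True, w: True, o: False, c: False}
  {o: True, t: True, w: True, c: True}


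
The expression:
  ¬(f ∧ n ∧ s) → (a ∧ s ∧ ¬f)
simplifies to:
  s ∧ (a ∨ f) ∧ (n ∨ ¬f)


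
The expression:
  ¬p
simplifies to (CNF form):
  ¬p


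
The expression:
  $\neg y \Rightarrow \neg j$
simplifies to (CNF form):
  $y \vee \neg j$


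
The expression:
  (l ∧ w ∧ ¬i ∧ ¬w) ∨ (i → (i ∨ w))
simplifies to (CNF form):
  True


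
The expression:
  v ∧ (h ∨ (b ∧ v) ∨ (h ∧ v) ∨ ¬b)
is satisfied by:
  {v: True}


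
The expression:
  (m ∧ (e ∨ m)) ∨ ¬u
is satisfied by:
  {m: True, u: False}
  {u: False, m: False}
  {u: True, m: True}


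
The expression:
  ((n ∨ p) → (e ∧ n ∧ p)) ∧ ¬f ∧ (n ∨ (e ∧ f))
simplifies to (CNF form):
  e ∧ n ∧ p ∧ ¬f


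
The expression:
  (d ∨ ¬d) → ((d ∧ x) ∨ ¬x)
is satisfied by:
  {d: True, x: False}
  {x: False, d: False}
  {x: True, d: True}


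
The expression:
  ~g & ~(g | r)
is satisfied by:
  {g: False, r: False}


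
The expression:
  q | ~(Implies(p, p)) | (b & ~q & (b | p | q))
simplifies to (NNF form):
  b | q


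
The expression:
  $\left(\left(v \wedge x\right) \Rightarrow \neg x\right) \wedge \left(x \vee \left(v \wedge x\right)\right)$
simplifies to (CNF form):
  $x \wedge \neg v$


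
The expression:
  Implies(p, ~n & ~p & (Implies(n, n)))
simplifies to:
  ~p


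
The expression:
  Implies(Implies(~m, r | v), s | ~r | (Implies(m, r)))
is always true.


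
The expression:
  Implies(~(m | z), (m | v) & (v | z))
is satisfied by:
  {m: True, v: True, z: True}
  {m: True, v: True, z: False}
  {m: True, z: True, v: False}
  {m: True, z: False, v: False}
  {v: True, z: True, m: False}
  {v: True, z: False, m: False}
  {z: True, v: False, m: False}


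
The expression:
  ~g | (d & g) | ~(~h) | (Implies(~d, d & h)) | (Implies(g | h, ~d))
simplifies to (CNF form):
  True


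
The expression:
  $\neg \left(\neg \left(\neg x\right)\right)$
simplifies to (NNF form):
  $\neg x$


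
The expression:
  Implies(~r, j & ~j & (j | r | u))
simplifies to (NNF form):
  r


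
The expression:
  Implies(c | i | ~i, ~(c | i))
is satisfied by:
  {i: False, c: False}


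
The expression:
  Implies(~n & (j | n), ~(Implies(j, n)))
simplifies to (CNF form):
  True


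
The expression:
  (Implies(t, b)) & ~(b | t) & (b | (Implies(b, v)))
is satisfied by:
  {t: False, b: False}


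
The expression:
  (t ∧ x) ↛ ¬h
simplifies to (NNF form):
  h ∧ t ∧ x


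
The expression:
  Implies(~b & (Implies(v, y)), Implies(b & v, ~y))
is always true.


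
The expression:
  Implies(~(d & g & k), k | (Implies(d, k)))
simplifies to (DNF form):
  k | ~d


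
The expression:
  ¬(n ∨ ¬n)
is never true.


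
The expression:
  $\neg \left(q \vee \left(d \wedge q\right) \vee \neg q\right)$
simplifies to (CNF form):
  $\text{False}$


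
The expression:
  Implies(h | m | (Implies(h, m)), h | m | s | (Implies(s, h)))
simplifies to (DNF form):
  True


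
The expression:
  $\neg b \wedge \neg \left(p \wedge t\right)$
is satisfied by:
  {p: False, b: False, t: False}
  {t: True, p: False, b: False}
  {p: True, t: False, b: False}


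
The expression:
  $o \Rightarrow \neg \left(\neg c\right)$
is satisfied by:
  {c: True, o: False}
  {o: False, c: False}
  {o: True, c: True}


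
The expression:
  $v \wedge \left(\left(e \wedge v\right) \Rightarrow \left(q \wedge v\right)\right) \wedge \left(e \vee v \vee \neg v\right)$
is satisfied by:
  {q: True, v: True, e: False}
  {v: True, e: False, q: False}
  {q: True, e: True, v: True}


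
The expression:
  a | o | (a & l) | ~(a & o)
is always true.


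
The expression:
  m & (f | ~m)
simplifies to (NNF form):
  f & m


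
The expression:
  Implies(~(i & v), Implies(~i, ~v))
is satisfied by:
  {i: True, v: False}
  {v: False, i: False}
  {v: True, i: True}


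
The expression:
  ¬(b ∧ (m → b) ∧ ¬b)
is always true.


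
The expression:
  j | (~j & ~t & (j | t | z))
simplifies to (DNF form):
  j | (z & ~t)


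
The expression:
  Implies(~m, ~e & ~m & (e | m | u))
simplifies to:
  m | (u & ~e)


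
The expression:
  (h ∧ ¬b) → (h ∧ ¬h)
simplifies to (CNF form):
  b ∨ ¬h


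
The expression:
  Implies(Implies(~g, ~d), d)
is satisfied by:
  {d: True}


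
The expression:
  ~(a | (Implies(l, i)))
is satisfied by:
  {l: True, i: False, a: False}


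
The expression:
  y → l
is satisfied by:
  {l: True, y: False}
  {y: False, l: False}
  {y: True, l: True}


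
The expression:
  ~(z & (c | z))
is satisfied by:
  {z: False}


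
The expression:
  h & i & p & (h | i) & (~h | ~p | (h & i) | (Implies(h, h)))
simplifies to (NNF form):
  h & i & p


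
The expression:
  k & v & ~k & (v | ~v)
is never true.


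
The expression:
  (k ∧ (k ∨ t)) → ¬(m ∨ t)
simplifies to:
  (¬m ∧ ¬t) ∨ ¬k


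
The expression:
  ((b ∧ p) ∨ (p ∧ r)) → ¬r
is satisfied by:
  {p: False, r: False}
  {r: True, p: False}
  {p: True, r: False}


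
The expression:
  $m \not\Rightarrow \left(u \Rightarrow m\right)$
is never true.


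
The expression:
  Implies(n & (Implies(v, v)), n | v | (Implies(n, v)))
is always true.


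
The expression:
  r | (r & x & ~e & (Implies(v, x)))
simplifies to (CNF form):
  r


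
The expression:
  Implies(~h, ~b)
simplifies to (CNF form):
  h | ~b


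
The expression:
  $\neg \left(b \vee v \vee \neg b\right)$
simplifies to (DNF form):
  $\text{False}$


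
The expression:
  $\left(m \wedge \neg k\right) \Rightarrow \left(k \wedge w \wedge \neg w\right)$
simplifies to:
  $k \vee \neg m$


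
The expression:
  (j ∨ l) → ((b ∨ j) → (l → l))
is always true.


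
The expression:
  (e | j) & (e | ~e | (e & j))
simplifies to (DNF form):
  e | j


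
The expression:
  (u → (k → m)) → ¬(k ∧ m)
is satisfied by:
  {k: False, m: False}
  {m: True, k: False}
  {k: True, m: False}


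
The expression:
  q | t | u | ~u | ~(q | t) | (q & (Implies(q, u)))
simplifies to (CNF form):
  True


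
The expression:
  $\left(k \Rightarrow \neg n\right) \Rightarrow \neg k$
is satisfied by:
  {n: True, k: False}
  {k: False, n: False}
  {k: True, n: True}


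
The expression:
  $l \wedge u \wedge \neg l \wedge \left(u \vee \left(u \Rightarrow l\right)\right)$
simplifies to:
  $\text{False}$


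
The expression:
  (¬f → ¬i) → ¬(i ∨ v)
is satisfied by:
  {v: False, f: False, i: False}
  {i: True, v: False, f: False}
  {f: True, v: False, i: False}
  {i: True, v: True, f: False}


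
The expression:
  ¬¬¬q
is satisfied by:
  {q: False}


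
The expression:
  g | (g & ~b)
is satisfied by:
  {g: True}


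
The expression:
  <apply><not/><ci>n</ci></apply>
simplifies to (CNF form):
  <apply><not/><ci>n</ci></apply>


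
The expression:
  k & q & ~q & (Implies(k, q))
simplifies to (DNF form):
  False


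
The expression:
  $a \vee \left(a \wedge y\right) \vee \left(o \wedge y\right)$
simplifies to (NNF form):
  $a \vee \left(o \wedge y\right)$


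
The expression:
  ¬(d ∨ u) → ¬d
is always true.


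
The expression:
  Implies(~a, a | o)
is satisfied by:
  {a: True, o: True}
  {a: True, o: False}
  {o: True, a: False}


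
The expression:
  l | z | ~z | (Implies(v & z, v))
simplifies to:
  True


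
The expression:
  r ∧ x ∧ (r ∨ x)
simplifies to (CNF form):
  r ∧ x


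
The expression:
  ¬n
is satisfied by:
  {n: False}


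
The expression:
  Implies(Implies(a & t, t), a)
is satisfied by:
  {a: True}


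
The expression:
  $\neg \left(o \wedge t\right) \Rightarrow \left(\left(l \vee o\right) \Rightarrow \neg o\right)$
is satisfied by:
  {t: True, o: False}
  {o: False, t: False}
  {o: True, t: True}


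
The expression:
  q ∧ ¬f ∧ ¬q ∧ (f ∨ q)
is never true.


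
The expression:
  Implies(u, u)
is always true.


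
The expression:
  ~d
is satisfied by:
  {d: False}


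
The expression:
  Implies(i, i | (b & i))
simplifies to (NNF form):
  True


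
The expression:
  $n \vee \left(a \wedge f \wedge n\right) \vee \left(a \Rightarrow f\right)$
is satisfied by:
  {n: True, f: True, a: False}
  {n: True, f: False, a: False}
  {f: True, n: False, a: False}
  {n: False, f: False, a: False}
  {n: True, a: True, f: True}
  {n: True, a: True, f: False}
  {a: True, f: True, n: False}


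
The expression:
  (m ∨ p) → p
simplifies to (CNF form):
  p ∨ ¬m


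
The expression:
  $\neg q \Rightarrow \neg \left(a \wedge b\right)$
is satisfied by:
  {q: True, a: False, b: False}
  {q: False, a: False, b: False}
  {b: True, q: True, a: False}
  {b: True, q: False, a: False}
  {a: True, q: True, b: False}
  {a: True, q: False, b: False}
  {a: True, b: True, q: True}


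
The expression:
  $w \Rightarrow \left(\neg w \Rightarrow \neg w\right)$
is always true.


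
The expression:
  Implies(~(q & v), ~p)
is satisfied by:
  {v: True, q: True, p: False}
  {v: True, q: False, p: False}
  {q: True, v: False, p: False}
  {v: False, q: False, p: False}
  {v: True, p: True, q: True}


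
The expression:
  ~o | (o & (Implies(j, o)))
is always true.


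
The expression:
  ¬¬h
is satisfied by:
  {h: True}


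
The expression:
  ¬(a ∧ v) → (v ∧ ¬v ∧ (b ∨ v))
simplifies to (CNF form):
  a ∧ v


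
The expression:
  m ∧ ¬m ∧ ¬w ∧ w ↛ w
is never true.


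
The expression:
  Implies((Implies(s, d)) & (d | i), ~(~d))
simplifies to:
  d | s | ~i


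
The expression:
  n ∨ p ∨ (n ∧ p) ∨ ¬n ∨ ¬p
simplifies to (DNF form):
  True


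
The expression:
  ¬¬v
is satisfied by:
  {v: True}


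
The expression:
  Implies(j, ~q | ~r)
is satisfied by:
  {q: False, r: False, j: False}
  {j: True, q: False, r: False}
  {r: True, q: False, j: False}
  {j: True, r: True, q: False}
  {q: True, j: False, r: False}
  {j: True, q: True, r: False}
  {r: True, q: True, j: False}


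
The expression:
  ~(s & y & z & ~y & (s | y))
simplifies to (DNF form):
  True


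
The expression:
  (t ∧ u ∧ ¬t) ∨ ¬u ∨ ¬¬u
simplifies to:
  True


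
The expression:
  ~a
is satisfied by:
  {a: False}


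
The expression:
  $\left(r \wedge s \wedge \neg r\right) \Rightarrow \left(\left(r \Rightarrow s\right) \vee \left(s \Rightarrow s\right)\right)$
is always true.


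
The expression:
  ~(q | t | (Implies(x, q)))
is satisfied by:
  {x: True, q: False, t: False}


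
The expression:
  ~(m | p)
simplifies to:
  ~m & ~p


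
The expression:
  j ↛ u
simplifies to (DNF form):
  j ∧ ¬u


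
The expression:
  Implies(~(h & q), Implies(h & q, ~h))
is always true.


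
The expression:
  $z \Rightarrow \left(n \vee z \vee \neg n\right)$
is always true.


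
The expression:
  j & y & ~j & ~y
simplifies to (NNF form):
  False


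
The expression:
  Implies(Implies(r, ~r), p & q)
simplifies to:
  r | (p & q)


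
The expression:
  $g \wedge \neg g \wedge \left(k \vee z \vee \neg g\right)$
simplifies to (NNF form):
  $\text{False}$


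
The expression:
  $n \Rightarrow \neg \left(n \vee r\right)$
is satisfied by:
  {n: False}


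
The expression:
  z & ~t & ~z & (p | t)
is never true.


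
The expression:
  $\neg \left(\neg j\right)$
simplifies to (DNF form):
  $j$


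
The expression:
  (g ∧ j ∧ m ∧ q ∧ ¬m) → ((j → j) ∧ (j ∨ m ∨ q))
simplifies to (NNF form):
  True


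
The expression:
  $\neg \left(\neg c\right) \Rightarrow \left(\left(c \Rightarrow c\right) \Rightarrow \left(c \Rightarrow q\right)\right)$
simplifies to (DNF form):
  $q \vee \neg c$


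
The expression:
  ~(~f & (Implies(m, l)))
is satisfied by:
  {m: True, f: True, l: False}
  {f: True, l: False, m: False}
  {m: True, f: True, l: True}
  {f: True, l: True, m: False}
  {m: True, l: False, f: False}


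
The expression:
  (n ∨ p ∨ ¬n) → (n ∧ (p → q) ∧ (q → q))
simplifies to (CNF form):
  n ∧ (q ∨ ¬p)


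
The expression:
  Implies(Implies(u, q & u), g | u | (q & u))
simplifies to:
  g | u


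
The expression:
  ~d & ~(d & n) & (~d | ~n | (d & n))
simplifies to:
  ~d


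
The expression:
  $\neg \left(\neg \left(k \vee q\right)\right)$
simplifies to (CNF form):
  $k \vee q$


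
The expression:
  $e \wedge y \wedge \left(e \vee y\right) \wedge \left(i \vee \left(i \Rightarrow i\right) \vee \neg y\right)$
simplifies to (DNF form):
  $e \wedge y$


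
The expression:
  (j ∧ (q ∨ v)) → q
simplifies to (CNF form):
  q ∨ ¬j ∨ ¬v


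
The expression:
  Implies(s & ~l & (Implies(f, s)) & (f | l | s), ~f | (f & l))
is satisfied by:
  {l: True, s: False, f: False}
  {s: False, f: False, l: False}
  {f: True, l: True, s: False}
  {f: True, s: False, l: False}
  {l: True, s: True, f: False}
  {s: True, l: False, f: False}
  {f: True, s: True, l: True}


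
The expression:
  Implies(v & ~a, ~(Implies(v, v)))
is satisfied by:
  {a: True, v: False}
  {v: False, a: False}
  {v: True, a: True}


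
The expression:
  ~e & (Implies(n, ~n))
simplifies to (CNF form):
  ~e & ~n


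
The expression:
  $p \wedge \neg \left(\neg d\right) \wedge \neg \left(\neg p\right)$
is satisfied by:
  {p: True, d: True}


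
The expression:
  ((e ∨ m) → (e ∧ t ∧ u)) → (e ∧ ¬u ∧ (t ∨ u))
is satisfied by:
  {e: True, m: True, u: False, t: False}
  {e: True, u: False, m: False, t: False}
  {e: True, t: True, m: True, u: False}
  {e: True, t: True, u: False, m: False}
  {e: True, m: True, u: True, t: False}
  {e: True, u: True, m: False, t: False}
  {m: True, t: False, u: False, e: False}
  {t: True, m: True, u: False, e: False}
  {m: True, u: True, t: False, e: False}
  {t: True, m: True, u: True, e: False}


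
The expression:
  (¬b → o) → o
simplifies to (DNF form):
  o ∨ ¬b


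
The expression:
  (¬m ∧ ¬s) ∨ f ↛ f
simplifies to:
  ¬m ∧ ¬s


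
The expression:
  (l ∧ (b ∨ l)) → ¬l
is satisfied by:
  {l: False}


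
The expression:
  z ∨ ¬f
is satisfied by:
  {z: True, f: False}
  {f: False, z: False}
  {f: True, z: True}


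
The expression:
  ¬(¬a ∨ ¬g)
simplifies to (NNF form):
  a ∧ g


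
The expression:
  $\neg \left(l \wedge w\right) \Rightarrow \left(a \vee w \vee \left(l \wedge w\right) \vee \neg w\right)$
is always true.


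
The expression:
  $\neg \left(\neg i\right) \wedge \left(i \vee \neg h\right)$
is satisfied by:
  {i: True}


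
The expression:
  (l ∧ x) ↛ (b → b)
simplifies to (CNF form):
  False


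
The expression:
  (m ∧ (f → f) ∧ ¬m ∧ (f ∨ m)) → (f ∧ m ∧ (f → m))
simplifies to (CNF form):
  True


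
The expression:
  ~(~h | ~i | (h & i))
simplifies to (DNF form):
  False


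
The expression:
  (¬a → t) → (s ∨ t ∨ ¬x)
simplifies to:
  s ∨ t ∨ ¬a ∨ ¬x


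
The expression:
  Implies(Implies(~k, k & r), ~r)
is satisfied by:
  {k: False, r: False}
  {r: True, k: False}
  {k: True, r: False}


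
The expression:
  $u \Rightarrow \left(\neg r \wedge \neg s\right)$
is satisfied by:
  {s: False, u: False, r: False}
  {r: True, s: False, u: False}
  {s: True, r: False, u: False}
  {r: True, s: True, u: False}
  {u: True, r: False, s: False}


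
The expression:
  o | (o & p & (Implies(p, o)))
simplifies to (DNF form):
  o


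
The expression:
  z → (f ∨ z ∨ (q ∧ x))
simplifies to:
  True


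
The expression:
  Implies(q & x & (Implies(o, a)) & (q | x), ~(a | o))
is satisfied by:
  {x: False, q: False, a: False}
  {a: True, x: False, q: False}
  {q: True, x: False, a: False}
  {a: True, q: True, x: False}
  {x: True, a: False, q: False}
  {a: True, x: True, q: False}
  {q: True, x: True, a: False}


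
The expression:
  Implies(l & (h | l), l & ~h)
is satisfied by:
  {l: False, h: False}
  {h: True, l: False}
  {l: True, h: False}


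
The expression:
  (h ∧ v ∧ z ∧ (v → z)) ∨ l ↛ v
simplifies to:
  (h ∨ ¬v) ∧ (l ∨ v) ∧ (z ∨ ¬v)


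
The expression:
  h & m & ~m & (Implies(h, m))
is never true.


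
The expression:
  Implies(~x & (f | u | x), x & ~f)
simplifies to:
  x | (~f & ~u)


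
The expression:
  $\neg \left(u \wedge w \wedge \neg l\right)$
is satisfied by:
  {l: True, w: False, u: False}
  {w: False, u: False, l: False}
  {l: True, u: True, w: False}
  {u: True, w: False, l: False}
  {l: True, w: True, u: False}
  {w: True, l: False, u: False}
  {l: True, u: True, w: True}


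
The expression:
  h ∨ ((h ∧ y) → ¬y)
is always true.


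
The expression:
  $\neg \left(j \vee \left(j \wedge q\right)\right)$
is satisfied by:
  {j: False}


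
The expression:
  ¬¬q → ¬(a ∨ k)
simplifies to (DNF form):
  (¬a ∧ ¬k) ∨ ¬q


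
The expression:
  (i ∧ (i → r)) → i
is always true.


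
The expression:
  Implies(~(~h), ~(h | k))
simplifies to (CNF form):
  ~h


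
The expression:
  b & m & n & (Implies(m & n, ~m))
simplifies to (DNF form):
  False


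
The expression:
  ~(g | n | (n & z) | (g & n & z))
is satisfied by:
  {n: False, g: False}


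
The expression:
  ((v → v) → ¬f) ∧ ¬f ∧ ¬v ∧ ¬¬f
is never true.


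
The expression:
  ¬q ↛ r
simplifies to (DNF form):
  ¬q ∧ ¬r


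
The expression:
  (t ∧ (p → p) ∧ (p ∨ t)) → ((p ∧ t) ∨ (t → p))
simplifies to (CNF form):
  p ∨ ¬t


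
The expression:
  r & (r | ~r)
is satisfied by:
  {r: True}


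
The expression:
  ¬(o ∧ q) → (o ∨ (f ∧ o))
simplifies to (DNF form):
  o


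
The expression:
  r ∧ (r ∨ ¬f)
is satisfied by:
  {r: True}


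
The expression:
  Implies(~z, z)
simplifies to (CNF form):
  z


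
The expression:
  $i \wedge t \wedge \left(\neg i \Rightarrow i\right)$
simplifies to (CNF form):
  $i \wedge t$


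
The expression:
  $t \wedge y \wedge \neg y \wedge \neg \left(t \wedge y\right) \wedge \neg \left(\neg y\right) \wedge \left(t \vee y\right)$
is never true.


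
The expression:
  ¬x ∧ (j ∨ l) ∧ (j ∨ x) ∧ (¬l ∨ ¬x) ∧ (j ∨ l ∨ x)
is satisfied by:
  {j: True, x: False}


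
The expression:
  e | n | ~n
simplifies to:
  True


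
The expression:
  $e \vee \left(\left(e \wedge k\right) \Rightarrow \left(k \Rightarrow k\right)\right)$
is always true.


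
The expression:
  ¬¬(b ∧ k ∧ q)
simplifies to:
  b ∧ k ∧ q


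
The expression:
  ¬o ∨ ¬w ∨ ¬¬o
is always true.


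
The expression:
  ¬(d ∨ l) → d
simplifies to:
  d ∨ l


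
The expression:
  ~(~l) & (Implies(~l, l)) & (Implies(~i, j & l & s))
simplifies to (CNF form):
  l & (i | j) & (i | s)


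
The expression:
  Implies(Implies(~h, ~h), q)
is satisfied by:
  {q: True}


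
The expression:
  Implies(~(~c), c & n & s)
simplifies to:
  ~c | (n & s)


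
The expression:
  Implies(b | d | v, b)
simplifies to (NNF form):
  b | (~d & ~v)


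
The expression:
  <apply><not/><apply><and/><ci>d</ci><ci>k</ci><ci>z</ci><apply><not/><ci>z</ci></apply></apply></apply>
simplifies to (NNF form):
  <true/>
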